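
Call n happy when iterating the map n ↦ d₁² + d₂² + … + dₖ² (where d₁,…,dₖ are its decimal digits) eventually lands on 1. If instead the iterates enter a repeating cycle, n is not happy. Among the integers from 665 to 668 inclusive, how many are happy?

1

665: 665 → 97 → 130 → 10 → 1  (reaches 1)
666: 666 → 108 → 65 → 61 → 37 → 58 → 89 → 145 → 42 → 20 → 4 → 16 → 37  (repeats 37)
667: 667 → 121 → 6 → 36 → 45 → 41 → 17 → 50 → 25 → 29 → 85 → 89 → 145 → 42 → 20 → 4 → 16 → 37 → 58 → 89  (repeats 89)
668: 668 → 136 → 46 → 52 → 29 → 85 → 89 → 145 → 42 → 20 → 4 → 16 → 37 → 58 → 89  (repeats 89)
happy: 665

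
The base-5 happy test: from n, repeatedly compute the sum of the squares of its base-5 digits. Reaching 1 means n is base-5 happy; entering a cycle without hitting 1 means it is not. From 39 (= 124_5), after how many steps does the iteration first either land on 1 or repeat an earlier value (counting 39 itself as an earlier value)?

39 = (1,2,4)_5 → 1² + 2² + 4² = 1 + 4 + 16 = 21
21 = (4,1)_5 → 4² + 1² = 16 + 1 = 17
17 = (3,2)_5 → 3² + 2² = 9 + 4 = 13
13 = (2,3)_5 → 2² + 3² = 4 + 9 = 13  — 13 repeats.
That took 4 steps.

4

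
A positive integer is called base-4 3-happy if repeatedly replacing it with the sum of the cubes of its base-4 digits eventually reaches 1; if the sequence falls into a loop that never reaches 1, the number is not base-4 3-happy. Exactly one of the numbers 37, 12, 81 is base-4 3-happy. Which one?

37

37: 37 → 10 → 16 → 1  — reaches 1 (base-4 3-happy)
12: 12 → 27 → 36 → 9 → 9  — repeats 9 (not base-4 3-happy)
81: 81 → 3 → 27 → 36 → 9 → 9  — repeats 9 (not base-4 3-happy)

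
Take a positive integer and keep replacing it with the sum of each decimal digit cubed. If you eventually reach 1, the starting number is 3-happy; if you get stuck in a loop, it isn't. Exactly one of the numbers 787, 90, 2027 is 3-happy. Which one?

787

787: 787 → 1198 → 1243 → 100 → 1  — reaches 1 (3-happy)
90: 90 → 729 → 1080 → 513 → 153 → 153  — repeats 153 (not 3-happy)
2027: 2027 → 359 → 881 → 1025 → 134 → 92 → 737 → 713 → 371 → 371  — repeats 371 (not 3-happy)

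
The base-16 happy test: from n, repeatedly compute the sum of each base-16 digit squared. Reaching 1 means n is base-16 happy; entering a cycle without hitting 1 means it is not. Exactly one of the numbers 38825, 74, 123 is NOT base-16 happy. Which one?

38825: 38825 → 311 → 59 → 130 → 68 → 32 → 4 → 16 → 1  — reaches 1 (base-16 happy)
74: 74 → 116 → 65 → 17 → 2 → 4 → 16 → 1  — reaches 1 (base-16 happy)
123: 123 → 170 → 200 → 208 → 169 → 181 → 146 → 85 → 50 → 13 → 169  — repeats 169 (not base-16 happy)

123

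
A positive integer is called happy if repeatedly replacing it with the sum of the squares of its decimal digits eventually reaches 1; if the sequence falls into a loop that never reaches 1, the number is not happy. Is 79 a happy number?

happy

79 → 7² + 9² = 49 + 81 = 130
130 → 1² + 3² + 0² = 1 + 9 + 0 = 10
10 → 1² + 0² = 1 + 0 = 1  — reached 1.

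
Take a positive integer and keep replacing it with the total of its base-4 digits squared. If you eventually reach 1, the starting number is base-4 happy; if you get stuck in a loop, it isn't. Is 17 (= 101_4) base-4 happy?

base-4 happy

17 = (1,0,1)_4 → 1² + 0² + 1² = 2
2 = (2)_4 → 2² = 4
4 = (1,0)_4 → 1² + 0² = 1  — reached 1.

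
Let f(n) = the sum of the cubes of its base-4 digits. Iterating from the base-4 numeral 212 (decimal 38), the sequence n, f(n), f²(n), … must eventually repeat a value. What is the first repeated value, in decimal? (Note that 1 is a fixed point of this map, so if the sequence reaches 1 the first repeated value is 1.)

38 = (2,1,2)_4 → 2³ + 1³ + 2³ = 17
17 = (1,0,1)_4 → 1³ + 0³ + 1³ = 2
2 = (2)_4 → 2³ = 8
8 = (2,0)_4 → 2³ + 0³ = 8  — 8 already appeared earlier.

8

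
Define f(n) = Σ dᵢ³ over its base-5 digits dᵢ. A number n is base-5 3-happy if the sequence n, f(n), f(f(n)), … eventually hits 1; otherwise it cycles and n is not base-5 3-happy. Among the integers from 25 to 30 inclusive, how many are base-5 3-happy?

1

25: 25 → 1  — base-5 3-happy
26: 26 → 2 → 8 → 28 → 28  — not base-5 3-happy
27: 27 → 9 → 65 → 35 → 9  — not base-5 3-happy
28: 28 → 28  — not base-5 3-happy
29: 29 → 65 → 35 → 9 → 65  — not base-5 3-happy
30: 30 → 2 → 8 → 28 → 28  — not base-5 3-happy
base-5 3-happy: 25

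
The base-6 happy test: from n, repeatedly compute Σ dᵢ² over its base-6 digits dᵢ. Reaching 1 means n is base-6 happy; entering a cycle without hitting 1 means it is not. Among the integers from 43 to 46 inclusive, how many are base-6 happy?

43: 43 → 3 → 9 → 10 → 17 → 29 → 41 → 26 → 20 → 13 → 5 → 25 → 17  — not base-6 happy
44: 44 → 6 → 1  — base-6 happy
45: 45 → 11 → 26 → 20 → 13 → 5 → 25 → 17 → 29 → 41 → 26  — not base-6 happy
46: 46 → 18 → 9 → 10 → 17 → 29 → 41 → 26 → 20 → 13 → 5 → 25 → 17  — not base-6 happy
base-6 happy: 44

1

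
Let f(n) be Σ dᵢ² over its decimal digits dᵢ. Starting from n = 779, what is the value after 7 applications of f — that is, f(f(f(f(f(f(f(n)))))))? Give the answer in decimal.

779 → 7² + 7² + 9² = 49 + 49 + 81 = 179
179 → 1² + 7² + 9² = 1 + 49 + 81 = 131
131 → 1² + 3² + 1² = 1 + 9 + 1 = 11
11 → 1² + 1² = 1 + 1 = 2
2 → 2² = 4
4 → 4² = 16
16 → 1² + 6² = 1 + 36 = 37

37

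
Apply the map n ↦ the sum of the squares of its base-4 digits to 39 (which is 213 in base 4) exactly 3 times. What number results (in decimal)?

39 = (2,1,3)_4 → 2² + 1² + 3² = 4 + 1 + 9 = 14
14 = (3,2)_4 → 3² + 2² = 9 + 4 = 13
13 = (3,1)_4 → 3² + 1² = 9 + 1 = 10

10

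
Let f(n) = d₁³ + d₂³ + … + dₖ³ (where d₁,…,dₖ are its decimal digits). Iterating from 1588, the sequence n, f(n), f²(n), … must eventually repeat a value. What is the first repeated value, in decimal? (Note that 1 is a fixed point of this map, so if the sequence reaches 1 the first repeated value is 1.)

352

1588 → 1³ + 5³ + 8³ + 8³ = 1150
1150 → 1³ + 1³ + 5³ + 0³ = 127
127 → 1³ + 2³ + 7³ = 352
352 → 3³ + 5³ + 2³ = 160
160 → 1³ + 6³ + 0³ = 217
217 → 2³ + 1³ + 7³ = 352  — 352 already appeared earlier.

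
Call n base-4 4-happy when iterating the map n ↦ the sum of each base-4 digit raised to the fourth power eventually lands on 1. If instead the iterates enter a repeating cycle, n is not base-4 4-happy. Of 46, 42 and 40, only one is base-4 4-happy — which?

40

46: 46 → 113 → 83 → 83  — repeats 83 (not base-4 4-happy)
42: 42 → 48 → 81 → 3 → 81  — repeats 81 (not base-4 4-happy)
40: 40 → 32 → 16 → 1  — reaches 1 (base-4 4-happy)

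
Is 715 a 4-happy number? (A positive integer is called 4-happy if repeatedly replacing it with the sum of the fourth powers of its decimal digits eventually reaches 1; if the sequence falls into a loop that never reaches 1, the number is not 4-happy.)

not 4-happy

715 → 7⁴ + 1⁴ + 5⁴ = 2401 + 1 + 625 = 3027
3027 → 3⁴ + 0⁴ + 2⁴ + 7⁴ = 81 + 0 + 16 + 2401 = 2498
2498 → 2⁴ + 4⁴ + 9⁴ + 8⁴ = 16 + 256 + 6561 + 4096 = 10929
10929 → 1⁴ + 0⁴ + 9⁴ + 2⁴ + 9⁴ = 1 + 0 + 6561 + 16 + 6561 = 13139
13139 → 1⁴ + 3⁴ + 1⁴ + 3⁴ + 9⁴ = 1 + 81 + 1 + 81 + 6561 = 6725
6725 → 6⁴ + 7⁴ + 2⁴ + 5⁴ = 1296 + 2401 + 16 + 625 = 4338
4338 → 4⁴ + 3⁴ + 3⁴ + 8⁴ = 256 + 81 + 81 + 4096 = 4514
4514 → 4⁴ + 5⁴ + 1⁴ + 4⁴ = 256 + 625 + 1 + 256 = 1138
1138 → 1⁴ + 1⁴ + 3⁴ + 8⁴ = 1 + 1 + 81 + 4096 = 4179
4179 → 4⁴ + 1⁴ + 7⁴ + 9⁴ = 256 + 1 + 2401 + 6561 = 9219
9219 → 9⁴ + 2⁴ + 1⁴ + 9⁴ = 6561 + 16 + 1 + 6561 = 13139  — 13139 already seen; the sequence cycles without reaching 1.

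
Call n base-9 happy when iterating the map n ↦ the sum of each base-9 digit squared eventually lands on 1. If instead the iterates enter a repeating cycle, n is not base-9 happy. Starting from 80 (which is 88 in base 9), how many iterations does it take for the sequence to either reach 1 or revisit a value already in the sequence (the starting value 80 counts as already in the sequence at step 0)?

7

80 = (8,8)_9 → 8² + 8² = 64 + 64 = 128
128 = (1,5,2)_9 → 1² + 5² + 2² = 1 + 25 + 4 = 30
30 = (3,3)_9 → 3² + 3² = 9 + 9 = 18
18 = (2,0)_9 → 2² + 0² = 4 + 0 = 4
4 = (4)_9 → 4² = 16
16 = (1,7)_9 → 1² + 7² = 1 + 49 = 50
50 = (5,5)_9 → 5² + 5² = 25 + 25 = 50  — 50 repeats.
That took 7 steps.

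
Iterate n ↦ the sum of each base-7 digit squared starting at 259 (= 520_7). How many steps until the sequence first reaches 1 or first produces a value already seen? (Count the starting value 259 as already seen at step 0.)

5

259 = (5,2,0)_7 → 5² + 2² + 0² = 29
29 = (4,1)_7 → 4² + 1² = 17
17 = (2,3)_7 → 2² + 3² = 13
13 = (1,6)_7 → 1² + 6² = 37
37 = (5,2)_7 → 5² + 2² = 29  — 29 repeats.
That took 5 steps.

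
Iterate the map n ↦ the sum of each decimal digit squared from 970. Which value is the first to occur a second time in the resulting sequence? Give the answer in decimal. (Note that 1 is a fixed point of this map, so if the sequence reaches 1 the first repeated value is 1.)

970 → 9² + 7² + 0² = 81 + 49 + 0 = 130
130 → 1² + 3² + 0² = 1 + 9 + 0 = 10
10 → 1² + 0² = 1 + 0 = 1  — reached the fixed point 1.
1 → 1, so 1 is the first repeated value.

1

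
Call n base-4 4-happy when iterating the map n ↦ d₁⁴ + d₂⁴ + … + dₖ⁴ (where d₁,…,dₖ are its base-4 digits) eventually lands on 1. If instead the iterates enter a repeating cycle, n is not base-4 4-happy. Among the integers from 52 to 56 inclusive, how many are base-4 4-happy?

3

52: 52 → 82 → 18 → 17 → 2 → 16 → 1  — base-4 4-happy
53: 53 → 83 → 83  — not base-4 4-happy
54: 54 → 98 → 33 → 17 → 2 → 16 → 1  — base-4 4-happy
55: 55 → 163 → 113 → 83 → 83  — not base-4 4-happy
56: 56 → 97 → 18 → 17 → 2 → 16 → 1  — base-4 4-happy
base-4 4-happy: 52, 54, 56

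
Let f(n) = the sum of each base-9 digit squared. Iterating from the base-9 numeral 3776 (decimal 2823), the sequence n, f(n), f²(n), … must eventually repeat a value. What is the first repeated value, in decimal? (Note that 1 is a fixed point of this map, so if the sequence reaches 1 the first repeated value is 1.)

2823 = (3,7,7,6)_9 → 143
143 = (1,6,8)_9 → 101
101 = (1,2,2)_9 → 9
9 = (1,0)_9 → 1  — reached the fixed point 1.
1 → 1, so 1 is the first repeated value.

1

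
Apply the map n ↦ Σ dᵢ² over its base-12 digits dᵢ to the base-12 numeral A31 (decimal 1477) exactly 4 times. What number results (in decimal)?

1477 = (10,3,1)_12 → 10² + 3² + 1² = 110
110 = (9,2)_12 → 9² + 2² = 85
85 = (7,1)_12 → 7² + 1² = 50
50 = (4,2)_12 → 4² + 2² = 20

20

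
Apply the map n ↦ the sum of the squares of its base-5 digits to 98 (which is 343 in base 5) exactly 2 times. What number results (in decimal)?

98 = (3,4,3)_5 → 3² + 4² + 3² = 34
34 = (1,1,4)_5 → 1² + 1² + 4² = 18

18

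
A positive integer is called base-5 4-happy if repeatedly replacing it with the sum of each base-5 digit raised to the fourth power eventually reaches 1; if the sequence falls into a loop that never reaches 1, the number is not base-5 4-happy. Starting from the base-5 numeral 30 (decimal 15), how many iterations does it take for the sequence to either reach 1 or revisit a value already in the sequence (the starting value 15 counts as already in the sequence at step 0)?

15 = (3,0)_5 → 81
81 = (3,1,1)_5 → 83
83 = (3,1,3)_5 → 163
163 = (1,1,2,3)_5 → 99
99 = (3,4,4)_5 → 593
593 = (4,3,3,3)_5 → 499
499 = (3,4,4,4)_5 → 849
849 = (1,1,3,4,4)_5 → 595
595 = (4,3,4,0)_5 → 593  — 593 repeats.
That took 9 steps.

9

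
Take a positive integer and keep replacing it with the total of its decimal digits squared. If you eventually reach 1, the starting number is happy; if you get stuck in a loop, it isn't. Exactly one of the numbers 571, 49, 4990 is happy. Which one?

571: 571 → 75 → 74 → 65 → 61 → 37 → 58 → 89 → 145 → 42 → 20 → 4 → 16 → 37  — repeats 37 (not happy)
49: 49 → 97 → 130 → 10 → 1  — reaches 1 (happy)
4990: 4990 → 178 → 114 → 18 → 65 → 61 → 37 → 58 → 89 → 145 → 42 → 20 → 4 → 16 → 37  — repeats 37 (not happy)

49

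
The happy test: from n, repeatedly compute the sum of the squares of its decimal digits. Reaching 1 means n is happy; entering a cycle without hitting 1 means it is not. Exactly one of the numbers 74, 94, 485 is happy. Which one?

74: 74 → 65 → 61 → 37 → 58 → 89 → 145 → 42 → 20 → 4 → 16 → 37  — repeats 37 (not happy)
94: 94 → 97 → 130 → 10 → 1  — reaches 1 (happy)
485: 485 → 105 → 26 → 40 → 16 → 37 → 58 → 89 → 145 → 42 → 20 → 4 → 16  — repeats 16 (not happy)

94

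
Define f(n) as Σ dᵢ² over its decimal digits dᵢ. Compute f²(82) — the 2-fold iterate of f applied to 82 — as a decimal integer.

100

82 → 8² + 2² = 68
68 → 6² + 8² = 100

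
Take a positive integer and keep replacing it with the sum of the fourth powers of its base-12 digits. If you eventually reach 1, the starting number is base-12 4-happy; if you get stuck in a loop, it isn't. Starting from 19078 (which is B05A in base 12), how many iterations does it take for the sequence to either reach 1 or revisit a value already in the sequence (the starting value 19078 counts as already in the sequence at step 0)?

15

19078 = (11,0,5,10)_12 → 11⁴ + 0⁴ + 5⁴ + 10⁴ = 14641 + 0 + 625 + 10000 = 25266
25266 = (1,2,7,5,6)_12 → 1⁴ + 2⁴ + 7⁴ + 5⁴ + 6⁴ = 1 + 16 + 2401 + 625 + 1296 = 4339
4339 = (2,6,1,7)_12 → 2⁴ + 6⁴ + 1⁴ + 7⁴ = 16 + 1296 + 1 + 2401 = 3714
3714 = (2,1,9,6)_12 → 2⁴ + 1⁴ + 9⁴ + 6⁴ = 16 + 1 + 6561 + 1296 = 7874
7874 = (4,6,8,2)_12 → 4⁴ + 6⁴ + 8⁴ + 2⁴ = 256 + 1296 + 4096 + 16 = 5664
5664 = (3,3,4,0)_12 → 3⁴ + 3⁴ + 4⁴ + 0⁴ = 81 + 81 + 256 + 0 = 418
418 = (2,10,10)_12 → 2⁴ + 10⁴ + 10⁴ = 16 + 10000 + 10000 = 20016
20016 = (11,7,0,0)_12 → 11⁴ + 7⁴ + 0⁴ + 0⁴ = 14641 + 2401 + 0 + 0 = 17042
17042 = (9,10,4,2)_12 → 9⁴ + 10⁴ + 4⁴ + 2⁴ = 6561 + 10000 + 256 + 16 = 16833
16833 = (9,8,10,9)_12 → 9⁴ + 8⁴ + 10⁴ + 9⁴ = 6561 + 4096 + 10000 + 6561 = 27218
27218 = (1,3,9,0,2)_12 → 1⁴ + 3⁴ + 9⁴ + 0⁴ + 2⁴ = 1 + 81 + 6561 + 0 + 16 = 6659
6659 = (3,10,2,11)_12 → 3⁴ + 10⁴ + 2⁴ + 11⁴ = 81 + 10000 + 16 + 14641 = 24738
24738 = (1,2,3,9,6)_12 → 1⁴ + 2⁴ + 3⁴ + 9⁴ + 6⁴ = 1 + 16 + 81 + 6561 + 1296 = 7955
7955 = (4,7,2,11)_12 → 4⁴ + 7⁴ + 2⁴ + 11⁴ = 256 + 2401 + 16 + 14641 = 17314
17314 = (10,0,2,10)_12 → 10⁴ + 0⁴ + 2⁴ + 10⁴ = 10000 + 0 + 16 + 10000 = 20016  — 20016 repeats.
That took 15 steps.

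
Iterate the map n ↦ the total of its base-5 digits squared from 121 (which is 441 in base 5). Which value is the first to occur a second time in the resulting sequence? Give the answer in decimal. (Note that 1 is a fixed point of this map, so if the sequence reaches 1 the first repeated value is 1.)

1

121 = (4,4,1)_5 → 33
33 = (1,1,3)_5 → 11
11 = (2,1)_5 → 5
5 = (1,0)_5 → 1  — reached the fixed point 1.
1 → 1, so 1 is the first repeated value.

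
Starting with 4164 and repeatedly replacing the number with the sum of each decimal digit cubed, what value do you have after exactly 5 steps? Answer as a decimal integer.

4164 → 4³ + 1³ + 6³ + 4³ = 345
345 → 3³ + 4³ + 5³ = 216
216 → 2³ + 1³ + 6³ = 225
225 → 2³ + 2³ + 5³ = 141
141 → 1³ + 4³ + 1³ = 66

66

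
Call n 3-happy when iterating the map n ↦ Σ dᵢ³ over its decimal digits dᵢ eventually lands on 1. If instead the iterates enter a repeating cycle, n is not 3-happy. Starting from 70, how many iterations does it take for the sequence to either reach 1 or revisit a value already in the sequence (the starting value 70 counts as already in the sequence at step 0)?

7

70 → 343
343 → 118
118 → 514
514 → 190
190 → 730
730 → 370
370 → 370  — 370 repeats.
That took 7 steps.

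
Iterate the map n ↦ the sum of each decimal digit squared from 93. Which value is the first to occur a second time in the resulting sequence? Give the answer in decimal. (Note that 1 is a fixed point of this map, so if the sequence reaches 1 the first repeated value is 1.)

93 → 9² + 3² = 90
90 → 9² + 0² = 81
81 → 8² + 1² = 65
65 → 6² + 5² = 61
61 → 6² + 1² = 37
37 → 3² + 7² = 58
58 → 5² + 8² = 89
89 → 8² + 9² = 145
145 → 1² + 4² + 5² = 42
42 → 4² + 2² = 20
20 → 2² + 0² = 4
4 → 4² = 16
16 → 1² + 6² = 37  — 37 already appeared earlier.

37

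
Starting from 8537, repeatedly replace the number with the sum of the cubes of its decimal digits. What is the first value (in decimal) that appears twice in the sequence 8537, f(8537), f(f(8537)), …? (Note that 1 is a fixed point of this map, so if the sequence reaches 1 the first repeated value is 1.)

371

8537 → 8³ + 5³ + 3³ + 7³ = 512 + 125 + 27 + 343 = 1007
1007 → 1³ + 0³ + 0³ + 7³ = 1 + 0 + 0 + 343 = 344
344 → 3³ + 4³ + 4³ = 27 + 64 + 64 = 155
155 → 1³ + 5³ + 5³ = 1 + 125 + 125 = 251
251 → 2³ + 5³ + 1³ = 8 + 125 + 1 = 134
134 → 1³ + 3³ + 4³ = 1 + 27 + 64 = 92
92 → 9³ + 2³ = 729 + 8 = 737
737 → 7³ + 3³ + 7³ = 343 + 27 + 343 = 713
713 → 7³ + 1³ + 3³ = 343 + 1 + 27 = 371
371 → 3³ + 7³ + 1³ = 27 + 343 + 1 = 371  — 371 already appeared earlier.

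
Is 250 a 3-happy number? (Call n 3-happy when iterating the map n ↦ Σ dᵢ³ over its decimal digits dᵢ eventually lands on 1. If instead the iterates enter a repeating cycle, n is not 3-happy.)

250 → 2³ + 5³ + 0³ = 133
133 → 1³ + 3³ + 3³ = 55
55 → 5³ + 5³ = 250  — 250 already seen; the sequence cycles without reaching 1.

not 3-happy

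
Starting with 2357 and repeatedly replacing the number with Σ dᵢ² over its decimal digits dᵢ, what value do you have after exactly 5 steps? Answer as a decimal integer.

2357 → 2² + 3² + 5² + 7² = 4 + 9 + 25 + 49 = 87
87 → 8² + 7² = 64 + 49 = 113
113 → 1² + 1² + 3² = 1 + 1 + 9 = 11
11 → 1² + 1² = 1 + 1 = 2
2 → 2² = 4

4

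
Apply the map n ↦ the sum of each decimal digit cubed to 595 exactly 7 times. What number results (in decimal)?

595 → 979
979 → 1801
1801 → 514
514 → 190
190 → 730
730 → 370
370 → 370

370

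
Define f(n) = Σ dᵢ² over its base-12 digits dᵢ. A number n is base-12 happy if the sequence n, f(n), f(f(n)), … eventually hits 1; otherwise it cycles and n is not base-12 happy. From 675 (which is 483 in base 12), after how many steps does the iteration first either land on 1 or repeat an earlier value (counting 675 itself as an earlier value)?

675 = (4,8,3)_12 → 4² + 8² + 3² = 16 + 64 + 9 = 89
89 = (7,5)_12 → 7² + 5² = 49 + 25 = 74
74 = (6,2)_12 → 6² + 2² = 36 + 4 = 40
40 = (3,4)_12 → 3² + 4² = 9 + 16 = 25
25 = (2,1)_12 → 2² + 1² = 4 + 1 = 5
5 = (5)_12 → 5² = 25  — 25 repeats.
That took 6 steps.

6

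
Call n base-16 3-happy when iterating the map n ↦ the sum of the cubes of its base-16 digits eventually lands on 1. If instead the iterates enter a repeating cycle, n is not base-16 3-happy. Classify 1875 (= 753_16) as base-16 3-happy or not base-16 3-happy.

1875 = (7,5,3)_16 → 7³ + 5³ + 3³ = 343 + 125 + 27 = 495
495 = (1,14,15)_16 → 1³ + 14³ + 15³ = 1 + 2744 + 3375 = 6120
6120 = (1,7,14,8)_16 → 1³ + 7³ + 14³ + 8³ = 1 + 343 + 2744 + 512 = 3600
3600 = (14,1,0)_16 → 14³ + 1³ + 0³ = 2744 + 1 + 0 = 2745
2745 = (10,11,9)_16 → 10³ + 11³ + 9³ = 1000 + 1331 + 729 = 3060
3060 = (11,15,4)_16 → 11³ + 15³ + 4³ = 1331 + 3375 + 64 = 4770
4770 = (1,2,10,2)_16 → 1³ + 2³ + 10³ + 2³ = 1 + 8 + 1000 + 8 = 1017
1017 = (3,15,9)_16 → 3³ + 15³ + 9³ = 27 + 3375 + 729 = 4131
4131 = (1,0,2,3)_16 → 1³ + 0³ + 2³ + 3³ = 1 + 0 + 8 + 27 = 36
36 = (2,4)_16 → 2³ + 4³ = 8 + 64 = 72
72 = (4,8)_16 → 4³ + 8³ = 64 + 512 = 576
576 = (2,4,0)_16 → 2³ + 4³ + 0³ = 8 + 64 + 0 = 72  — 72 already seen; the sequence cycles without reaching 1.

not base-16 3-happy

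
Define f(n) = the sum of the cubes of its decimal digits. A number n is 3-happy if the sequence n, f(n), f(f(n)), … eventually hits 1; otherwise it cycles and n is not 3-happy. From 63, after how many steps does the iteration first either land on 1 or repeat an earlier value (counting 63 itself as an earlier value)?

63 → 243
243 → 99
99 → 1458
1458 → 702
702 → 351
351 → 153
153 → 153  — 153 repeats.
That took 7 steps.

7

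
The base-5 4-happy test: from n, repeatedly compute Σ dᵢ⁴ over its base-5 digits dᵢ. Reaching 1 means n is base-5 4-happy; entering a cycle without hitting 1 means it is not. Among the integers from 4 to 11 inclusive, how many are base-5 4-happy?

4: 4 → 256 → 18 → 162 → 34 → 258 → 98 → 418 → 244 → 594 → 674 → 514 → 528 → 338 → 194 → 354 → 528  (repeats 528)
5: 5 → 1  (reaches 1)
6: 6 → 2 → 16 → 82 → 98 → 418 → 244 → 594 → 674 → 514 → 528 → 338 → 194 → 354 → 528  (repeats 528)
7: 7 → 17 → 97 → 353 → 353  (repeats 353)
8: 8 → 82 → 98 → 418 → 244 → 594 → 674 → 514 → 528 → 338 → 194 → 354 → 528  (repeats 528)
9: 9 → 257 → 33 → 83 → 163 → 99 → 593 → 499 → 849 → 595 → 593  (repeats 593)
10: 10 → 16 → 82 → 98 → 418 → 244 → 594 → 674 → 514 → 528 → 338 → 194 → 354 → 528  (repeats 528)
11: 11 → 17 → 97 → 353 → 353  (repeats 353)
base-5 4-happy: 5

1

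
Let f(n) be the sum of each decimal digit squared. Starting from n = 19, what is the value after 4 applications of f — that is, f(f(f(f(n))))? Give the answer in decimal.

19 → 1² + 9² = 1 + 81 = 82
82 → 8² + 2² = 64 + 4 = 68
68 → 6² + 8² = 36 + 64 = 100
100 → 1² + 0² + 0² = 1 + 0 + 0 = 1

1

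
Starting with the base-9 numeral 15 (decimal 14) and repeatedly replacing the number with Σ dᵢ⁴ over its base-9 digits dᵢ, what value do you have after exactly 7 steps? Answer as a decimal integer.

14 = (1,5)_9 → 626
626 = (7,6,5)_9 → 4322
4322 = (5,8,3,2)_9 → 4818
4818 = (6,5,4,3)_9 → 2258
2258 = (3,0,7,8)_9 → 6578
6578 = (1,0,0,1,8)_9 → 4098
4098 = (5,5,5,3)_9 → 1956

1956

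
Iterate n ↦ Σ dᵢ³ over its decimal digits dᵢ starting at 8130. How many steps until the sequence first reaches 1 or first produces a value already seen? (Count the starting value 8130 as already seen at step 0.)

7

8130 → 8³ + 1³ + 3³ + 0³ = 540
540 → 5³ + 4³ + 0³ = 189
189 → 1³ + 8³ + 9³ = 1242
1242 → 1³ + 2³ + 4³ + 2³ = 81
81 → 8³ + 1³ = 513
513 → 5³ + 1³ + 3³ = 153
153 → 1³ + 5³ + 3³ = 153  — 153 repeats.
That took 7 steps.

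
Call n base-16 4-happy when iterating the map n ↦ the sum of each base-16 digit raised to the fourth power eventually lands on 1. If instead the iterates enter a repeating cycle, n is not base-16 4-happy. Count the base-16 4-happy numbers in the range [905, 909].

905: 905 → 10738 → 57218 → 83298 → 2194 → 10673 → 21219 → 39138 → 49089 → 86003 → 101588 → 53650 → 35139 → 10994 → 60657 → 109778 → 59314 → 55474 → 47314 → 47314  — not base-16 4-happy
906: 906 → 14177 → 3779 → 59233 → 42114 → 14368 → 4193 → 1298 → 642 → 4128 → 17 → 2 → 16 → 1  — base-16 4-happy
907: 907 → 18818 → 10929 → 24658 → 1937 → 8963 → 178 → 14657 → 6899 → 60707 → 67074 → 1313 → 642 → 4128 → 17 → 2 → 16 → 1  — base-16 4-happy
908: 908 → 24913 → 1923 → 6578 → 21219 → 39138 → 49089 → 86003 → 101588 → 53650 → 35139 → 10994 → 60657 → 109778 → 59314 → 55474 → 47314 → 47314  — not base-16 4-happy
909: 909 → 32738 → 91458 → 2194 → 10673 → 21219 → 39138 → 49089 → 86003 → 101588 → 53650 → 35139 → 10994 → 60657 → 109778 → 59314 → 55474 → 47314 → 47314  — not base-16 4-happy
base-16 4-happy: 906, 907

2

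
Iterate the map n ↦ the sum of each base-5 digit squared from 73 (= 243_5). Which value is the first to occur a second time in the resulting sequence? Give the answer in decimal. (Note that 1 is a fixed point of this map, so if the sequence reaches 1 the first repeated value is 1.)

73 = (2,4,3)_5 → 2² + 4² + 3² = 29
29 = (1,0,4)_5 → 1² + 0² + 4² = 17
17 = (3,2)_5 → 3² + 2² = 13
13 = (2,3)_5 → 2² + 3² = 13  — 13 already appeared earlier.

13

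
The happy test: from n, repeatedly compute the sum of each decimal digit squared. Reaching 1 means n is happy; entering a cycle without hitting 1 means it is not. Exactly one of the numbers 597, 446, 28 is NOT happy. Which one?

597: 597 → 155 → 51 → 26 → 40 → 16 → 37 → 58 → 89 → 145 → 42 → 20 → 4 → 16  — repeats 16 (not happy)
446: 446 → 68 → 100 → 1  — reaches 1 (happy)
28: 28 → 68 → 100 → 1  — reaches 1 (happy)

597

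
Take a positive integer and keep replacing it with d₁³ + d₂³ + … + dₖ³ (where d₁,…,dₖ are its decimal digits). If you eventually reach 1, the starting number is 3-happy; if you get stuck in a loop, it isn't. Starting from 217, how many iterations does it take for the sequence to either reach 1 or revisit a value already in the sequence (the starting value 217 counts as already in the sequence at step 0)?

3

217 → 2³ + 1³ + 7³ = 8 + 1 + 343 = 352
352 → 3³ + 5³ + 2³ = 27 + 125 + 8 = 160
160 → 1³ + 6³ + 0³ = 1 + 216 + 0 = 217  — 217 repeats.
That took 3 steps.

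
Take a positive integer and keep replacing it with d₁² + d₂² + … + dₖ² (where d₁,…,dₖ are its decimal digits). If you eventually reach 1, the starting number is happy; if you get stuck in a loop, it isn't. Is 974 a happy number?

974 → 9² + 7² + 4² = 81 + 49 + 16 = 146
146 → 1² + 4² + 6² = 1 + 16 + 36 = 53
53 → 5² + 3² = 25 + 9 = 34
34 → 3² + 4² = 9 + 16 = 25
25 → 2² + 5² = 4 + 25 = 29
29 → 2² + 9² = 4 + 81 = 85
85 → 8² + 5² = 64 + 25 = 89
89 → 8² + 9² = 64 + 81 = 145
145 → 1² + 4² + 5² = 1 + 16 + 25 = 42
42 → 4² + 2² = 16 + 4 = 20
20 → 2² + 0² = 4 + 0 = 4
4 → 4² = 16
16 → 1² + 6² = 1 + 36 = 37
37 → 3² + 7² = 9 + 49 = 58
58 → 5² + 8² = 25 + 64 = 89  — 89 already seen; the sequence cycles without reaching 1.

not happy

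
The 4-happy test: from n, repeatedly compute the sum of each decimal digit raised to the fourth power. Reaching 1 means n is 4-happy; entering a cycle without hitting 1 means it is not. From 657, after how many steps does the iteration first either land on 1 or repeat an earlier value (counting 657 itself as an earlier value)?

11

657 → 4322
4322 → 369
369 → 7938
7938 → 13139
13139 → 6725
6725 → 4338
4338 → 4514
4514 → 1138
1138 → 4179
4179 → 9219
9219 → 13139  — 13139 repeats.
That took 11 steps.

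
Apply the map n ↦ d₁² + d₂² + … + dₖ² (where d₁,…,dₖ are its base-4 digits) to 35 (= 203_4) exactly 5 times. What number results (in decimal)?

1

35 = (2,0,3)_4 → 13
13 = (3,1)_4 → 10
10 = (2,2)_4 → 8
8 = (2,0)_4 → 4
4 = (1,0)_4 → 1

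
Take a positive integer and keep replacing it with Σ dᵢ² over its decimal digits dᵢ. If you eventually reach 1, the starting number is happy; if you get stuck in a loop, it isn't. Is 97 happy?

happy

97 → 9² + 7² = 130
130 → 1² + 3² + 0² = 10
10 → 1² + 0² = 1  — reached 1.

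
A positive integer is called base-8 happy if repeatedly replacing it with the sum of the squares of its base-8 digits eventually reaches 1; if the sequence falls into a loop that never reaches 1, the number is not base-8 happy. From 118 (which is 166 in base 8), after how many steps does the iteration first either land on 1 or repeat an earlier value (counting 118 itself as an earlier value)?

118 = (1,6,6)_8 → 1² + 6² + 6² = 73
73 = (1,1,1)_8 → 1² + 1² + 1² = 3
3 = (3)_8 → 3² = 9
9 = (1,1)_8 → 1² + 1² = 2
2 = (2)_8 → 2² = 4
4 = (4)_8 → 4² = 16
16 = (2,0)_8 → 2² + 0² = 4  — 4 repeats.
That took 7 steps.

7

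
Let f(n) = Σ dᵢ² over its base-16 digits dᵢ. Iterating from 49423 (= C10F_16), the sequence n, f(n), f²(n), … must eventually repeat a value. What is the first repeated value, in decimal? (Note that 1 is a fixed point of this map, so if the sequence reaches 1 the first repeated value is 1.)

49423 = (12,1,0,15)_16 → 12² + 1² + 0² + 15² = 144 + 1 + 0 + 225 = 370
370 = (1,7,2)_16 → 1² + 7² + 2² = 1 + 49 + 4 = 54
54 = (3,6)_16 → 3² + 6² = 9 + 36 = 45
45 = (2,13)_16 → 2² + 13² = 4 + 169 = 173
173 = (10,13)_16 → 10² + 13² = 100 + 169 = 269
269 = (1,0,13)_16 → 1² + 0² + 13² = 1 + 0 + 169 = 170
170 = (10,10)_16 → 10² + 10² = 100 + 100 = 200
200 = (12,8)_16 → 12² + 8² = 144 + 64 = 208
208 = (13,0)_16 → 13² + 0² = 169 + 0 = 169
169 = (10,9)_16 → 10² + 9² = 100 + 81 = 181
181 = (11,5)_16 → 11² + 5² = 121 + 25 = 146
146 = (9,2)_16 → 9² + 2² = 81 + 4 = 85
85 = (5,5)_16 → 5² + 5² = 25 + 25 = 50
50 = (3,2)_16 → 3² + 2² = 9 + 4 = 13
13 = (13)_16 → 13² = 169  — 169 already appeared earlier.

169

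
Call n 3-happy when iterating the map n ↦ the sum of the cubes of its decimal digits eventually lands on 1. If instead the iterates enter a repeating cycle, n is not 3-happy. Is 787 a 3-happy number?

3-happy

787 → 7³ + 8³ + 7³ = 1198
1198 → 1³ + 1³ + 9³ + 8³ = 1243
1243 → 1³ + 2³ + 4³ + 3³ = 100
100 → 1³ + 0³ + 0³ = 1  — reached 1.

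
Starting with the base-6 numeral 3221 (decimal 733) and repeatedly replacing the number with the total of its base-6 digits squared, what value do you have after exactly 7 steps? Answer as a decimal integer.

733 = (3,2,2,1)_6 → 3² + 2² + 2² + 1² = 9 + 4 + 4 + 1 = 18
18 = (3,0)_6 → 3² + 0² = 9 + 0 = 9
9 = (1,3)_6 → 1² + 3² = 1 + 9 = 10
10 = (1,4)_6 → 1² + 4² = 1 + 16 = 17
17 = (2,5)_6 → 2² + 5² = 4 + 25 = 29
29 = (4,5)_6 → 4² + 5² = 16 + 25 = 41
41 = (1,0,5)_6 → 1² + 0² + 5² = 1 + 0 + 25 = 26

26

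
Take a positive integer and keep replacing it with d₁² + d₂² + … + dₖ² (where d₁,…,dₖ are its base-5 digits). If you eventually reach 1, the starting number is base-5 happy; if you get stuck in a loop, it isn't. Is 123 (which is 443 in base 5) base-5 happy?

base-5 happy

123 = (4,4,3)_5 → 4² + 4² + 3² = 16 + 16 + 9 = 41
41 = (1,3,1)_5 → 1² + 3² + 1² = 1 + 9 + 1 = 11
11 = (2,1)_5 → 2² + 1² = 4 + 1 = 5
5 = (1,0)_5 → 1² + 0² = 1 + 0 = 1  — reached 1.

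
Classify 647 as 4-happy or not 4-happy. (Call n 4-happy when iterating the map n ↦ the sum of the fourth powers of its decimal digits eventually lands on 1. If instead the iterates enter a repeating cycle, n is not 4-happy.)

not 4-happy

647 → 3953
3953 → 7348
7348 → 6834
6834 → 5729
5729 → 9603
9603 → 7938
7938 → 13139
13139 → 6725
6725 → 4338
4338 → 4514
4514 → 1138
1138 → 4179
4179 → 9219
9219 → 13139  — 13139 already seen; the sequence cycles without reaching 1.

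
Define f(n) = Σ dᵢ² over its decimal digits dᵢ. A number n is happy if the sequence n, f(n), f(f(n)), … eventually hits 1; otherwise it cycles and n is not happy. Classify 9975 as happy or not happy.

happy

9975 → 236
236 → 49
49 → 97
97 → 130
130 → 10
10 → 1  — reached 1.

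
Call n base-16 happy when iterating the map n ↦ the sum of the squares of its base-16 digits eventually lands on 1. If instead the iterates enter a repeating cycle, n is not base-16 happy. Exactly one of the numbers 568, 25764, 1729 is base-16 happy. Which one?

568: 568 → 77 → 185 → 202 → 244 → 241 → 226 → 200 → 208 → 169 → 181 → 146 → 85 → 50 → 13 → 169  — repeats 169 (not base-16 happy)
25764: 25764 → 168 → 164 → 116 → 65 → 17 → 2 → 4 → 16 → 1  — reaches 1 (base-16 happy)
1729: 1729 → 181 → 146 → 85 → 50 → 13 → 169 → 181  — repeats 181 (not base-16 happy)

25764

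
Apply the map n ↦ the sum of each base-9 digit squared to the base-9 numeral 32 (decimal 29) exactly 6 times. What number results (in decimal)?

65

29 = (3,2)_9 → 3² + 2² = 9 + 4 = 13
13 = (1,4)_9 → 1² + 4² = 1 + 16 = 17
17 = (1,8)_9 → 1² + 8² = 1 + 64 = 65
65 = (7,2)_9 → 7² + 2² = 49 + 4 = 53
53 = (5,8)_9 → 5² + 8² = 25 + 64 = 89
89 = (1,0,8)_9 → 1² + 0² + 8² = 1 + 0 + 64 = 65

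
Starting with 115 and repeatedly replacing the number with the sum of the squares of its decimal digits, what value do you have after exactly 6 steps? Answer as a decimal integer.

115 → 1² + 1² + 5² = 27
27 → 2² + 7² = 53
53 → 5² + 3² = 34
34 → 3² + 4² = 25
25 → 2² + 5² = 29
29 → 2² + 9² = 85

85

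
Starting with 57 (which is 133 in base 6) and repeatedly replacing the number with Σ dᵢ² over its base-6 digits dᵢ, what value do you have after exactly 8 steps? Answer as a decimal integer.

13

57 = (1,3,3)_6 → 1² + 3² + 3² = 1 + 9 + 9 = 19
19 = (3,1)_6 → 3² + 1² = 9 + 1 = 10
10 = (1,4)_6 → 1² + 4² = 1 + 16 = 17
17 = (2,5)_6 → 2² + 5² = 4 + 25 = 29
29 = (4,5)_6 → 4² + 5² = 16 + 25 = 41
41 = (1,0,5)_6 → 1² + 0² + 5² = 1 + 0 + 25 = 26
26 = (4,2)_6 → 4² + 2² = 16 + 4 = 20
20 = (3,2)_6 → 3² + 2² = 9 + 4 = 13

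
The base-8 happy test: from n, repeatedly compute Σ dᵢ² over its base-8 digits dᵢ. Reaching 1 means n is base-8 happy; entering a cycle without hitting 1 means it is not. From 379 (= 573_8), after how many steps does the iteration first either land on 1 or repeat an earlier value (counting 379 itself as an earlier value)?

7

379 = (5,7,3)_8 → 5² + 7² + 3² = 83
83 = (1,2,3)_8 → 1² + 2² + 3² = 14
14 = (1,6)_8 → 1² + 6² = 37
37 = (4,5)_8 → 4² + 5² = 41
41 = (5,1)_8 → 5² + 1² = 26
26 = (3,2)_8 → 3² + 2² = 13
13 = (1,5)_8 → 1² + 5² = 26  — 26 repeats.
That took 7 steps.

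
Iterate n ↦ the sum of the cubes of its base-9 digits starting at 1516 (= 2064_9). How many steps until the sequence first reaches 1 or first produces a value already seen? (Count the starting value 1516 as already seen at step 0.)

1516 = (2,0,6,4)_9 → 2³ + 0³ + 6³ + 4³ = 8 + 0 + 216 + 64 = 288
288 = (3,5,0)_9 → 3³ + 5³ + 0³ = 27 + 125 + 0 = 152
152 = (1,7,8)_9 → 1³ + 7³ + 8³ = 1 + 343 + 512 = 856
856 = (1,1,5,1)_9 → 1³ + 1³ + 5³ + 1³ = 1 + 1 + 125 + 1 = 128
128 = (1,5,2)_9 → 1³ + 5³ + 2³ = 1 + 125 + 8 = 134
134 = (1,5,8)_9 → 1³ + 5³ + 8³ = 1 + 125 + 512 = 638
638 = (7,7,8)_9 → 7³ + 7³ + 8³ = 343 + 343 + 512 = 1198
1198 = (1,5,7,1)_9 → 1³ + 5³ + 7³ + 1³ = 1 + 125 + 343 + 1 = 470
470 = (5,7,2)_9 → 5³ + 7³ + 2³ = 125 + 343 + 8 = 476
476 = (5,7,8)_9 → 5³ + 7³ + 8³ = 125 + 343 + 512 = 980
980 = (1,3,0,8)_9 → 1³ + 3³ + 0³ + 8³ = 1 + 27 + 0 + 512 = 540
540 = (6,6,0)_9 → 6³ + 6³ + 0³ = 216 + 216 + 0 = 432
432 = (5,3,0)_9 → 5³ + 3³ + 0³ = 125 + 27 + 0 = 152  — 152 repeats.
That took 13 steps.

13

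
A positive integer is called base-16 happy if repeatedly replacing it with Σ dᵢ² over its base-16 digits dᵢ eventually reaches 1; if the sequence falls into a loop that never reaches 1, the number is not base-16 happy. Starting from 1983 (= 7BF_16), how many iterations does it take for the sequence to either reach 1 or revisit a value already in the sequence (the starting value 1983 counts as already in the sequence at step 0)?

13

1983 = (7,11,15)_16 → 7² + 11² + 15² = 395
395 = (1,8,11)_16 → 1² + 8² + 11² = 186
186 = (11,10)_16 → 11² + 10² = 221
221 = (13,13)_16 → 13² + 13² = 338
338 = (1,5,2)_16 → 1² + 5² + 2² = 30
30 = (1,14)_16 → 1² + 14² = 197
197 = (12,5)_16 → 12² + 5² = 169
169 = (10,9)_16 → 10² + 9² = 181
181 = (11,5)_16 → 11² + 5² = 146
146 = (9,2)_16 → 9² + 2² = 85
85 = (5,5)_16 → 5² + 5² = 50
50 = (3,2)_16 → 3² + 2² = 13
13 = (13)_16 → 13² = 169  — 169 repeats.
That took 13 steps.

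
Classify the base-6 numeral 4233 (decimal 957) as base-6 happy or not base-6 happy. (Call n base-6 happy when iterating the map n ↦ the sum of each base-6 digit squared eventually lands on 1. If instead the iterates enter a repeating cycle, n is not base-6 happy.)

957 = (4,2,3,3)_6 → 4² + 2² + 3² + 3² = 38
38 = (1,0,2)_6 → 1² + 0² + 2² = 5
5 = (5)_6 → 5² = 25
25 = (4,1)_6 → 4² + 1² = 17
17 = (2,5)_6 → 2² + 5² = 29
29 = (4,5)_6 → 4² + 5² = 41
41 = (1,0,5)_6 → 1² + 0² + 5² = 26
26 = (4,2)_6 → 4² + 2² = 20
20 = (3,2)_6 → 3² + 2² = 13
13 = (2,1)_6 → 2² + 1² = 5  — 5 already seen; the sequence cycles without reaching 1.

not base-6 happy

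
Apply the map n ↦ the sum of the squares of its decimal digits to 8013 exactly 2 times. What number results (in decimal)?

8013 → 74
74 → 65

65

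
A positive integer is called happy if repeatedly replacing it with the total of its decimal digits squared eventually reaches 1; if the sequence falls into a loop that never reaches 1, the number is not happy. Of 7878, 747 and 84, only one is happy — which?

7878: 7878 → 226 → 44 → 32 → 13 → 10 → 1  — reaches 1 (happy)
747: 747 → 114 → 18 → 65 → 61 → 37 → 58 → 89 → 145 → 42 → 20 → 4 → 16 → 37  — repeats 37 (not happy)
84: 84 → 80 → 64 → 52 → 29 → 85 → 89 → 145 → 42 → 20 → 4 → 16 → 37 → 58 → 89  — repeats 89 (not happy)

7878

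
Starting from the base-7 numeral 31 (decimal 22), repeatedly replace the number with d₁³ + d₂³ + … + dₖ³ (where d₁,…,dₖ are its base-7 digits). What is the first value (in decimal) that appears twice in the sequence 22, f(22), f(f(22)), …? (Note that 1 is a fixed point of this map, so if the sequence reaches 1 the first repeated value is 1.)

28

22 = (3,1)_7 → 3³ + 1³ = 28
28 = (4,0)_7 → 4³ + 0³ = 64
64 = (1,2,1)_7 → 1³ + 2³ + 1³ = 10
10 = (1,3)_7 → 1³ + 3³ = 28  — 28 already appeared earlier.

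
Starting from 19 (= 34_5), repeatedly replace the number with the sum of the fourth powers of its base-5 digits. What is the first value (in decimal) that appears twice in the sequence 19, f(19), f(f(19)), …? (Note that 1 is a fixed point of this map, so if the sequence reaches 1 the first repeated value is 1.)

593

19 = (3,4)_5 → 3⁴ + 4⁴ = 337
337 = (2,3,2,2)_5 → 2⁴ + 3⁴ + 2⁴ + 2⁴ = 129
129 = (1,0,0,4)_5 → 1⁴ + 0⁴ + 0⁴ + 4⁴ = 257
257 = (2,0,1,2)_5 → 2⁴ + 0⁴ + 1⁴ + 2⁴ = 33
33 = (1,1,3)_5 → 1⁴ + 1⁴ + 3⁴ = 83
83 = (3,1,3)_5 → 3⁴ + 1⁴ + 3⁴ = 163
163 = (1,1,2,3)_5 → 1⁴ + 1⁴ + 2⁴ + 3⁴ = 99
99 = (3,4,4)_5 → 3⁴ + 4⁴ + 4⁴ = 593
593 = (4,3,3,3)_5 → 4⁴ + 3⁴ + 3⁴ + 3⁴ = 499
499 = (3,4,4,4)_5 → 3⁴ + 4⁴ + 4⁴ + 4⁴ = 849
849 = (1,1,3,4,4)_5 → 1⁴ + 1⁴ + 3⁴ + 4⁴ + 4⁴ = 595
595 = (4,3,4,0)_5 → 4⁴ + 3⁴ + 4⁴ + 0⁴ = 593  — 593 already appeared earlier.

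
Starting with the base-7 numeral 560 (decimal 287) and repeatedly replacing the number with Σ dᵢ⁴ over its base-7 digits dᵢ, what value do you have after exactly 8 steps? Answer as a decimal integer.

913

287 = (5,6,0)_7 → 1921
1921 = (5,4,1,3)_7 → 963
963 = (2,5,4,4)_7 → 1153
1153 = (3,2,3,5)_7 → 803
803 = (2,2,2,5)_7 → 673
673 = (1,6,5,1)_7 → 1923
1923 = (5,4,1,5)_7 → 1507
1507 = (4,2,5,2)_7 → 913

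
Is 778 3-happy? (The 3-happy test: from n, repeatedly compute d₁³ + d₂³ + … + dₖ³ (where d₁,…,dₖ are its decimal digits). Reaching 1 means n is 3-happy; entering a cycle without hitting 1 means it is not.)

3-happy

778 → 7³ + 7³ + 8³ = 1198
1198 → 1³ + 1³ + 9³ + 8³ = 1243
1243 → 1³ + 2³ + 4³ + 3³ = 100
100 → 1³ + 0³ + 0³ = 1  — reached 1.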